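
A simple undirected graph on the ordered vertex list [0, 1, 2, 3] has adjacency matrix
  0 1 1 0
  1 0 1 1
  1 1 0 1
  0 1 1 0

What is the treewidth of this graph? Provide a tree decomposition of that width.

The largest bag has 3 vertices, giving width 2; this decomposition certifies tw(G) ≤ 2. On the other hand G contains the 3-clique {0, 1, 2}. A clique must lie in a single bag of any decomposition, so no decomposition can have width below 2. The upper and lower bounds meet at 2, so that is the treewidth.

Treewidth 2.
One optimal decomposition is:
Bags: B1 = {1, 2, 3}  B2 = {0, 1, 2}
Tree: B1–B2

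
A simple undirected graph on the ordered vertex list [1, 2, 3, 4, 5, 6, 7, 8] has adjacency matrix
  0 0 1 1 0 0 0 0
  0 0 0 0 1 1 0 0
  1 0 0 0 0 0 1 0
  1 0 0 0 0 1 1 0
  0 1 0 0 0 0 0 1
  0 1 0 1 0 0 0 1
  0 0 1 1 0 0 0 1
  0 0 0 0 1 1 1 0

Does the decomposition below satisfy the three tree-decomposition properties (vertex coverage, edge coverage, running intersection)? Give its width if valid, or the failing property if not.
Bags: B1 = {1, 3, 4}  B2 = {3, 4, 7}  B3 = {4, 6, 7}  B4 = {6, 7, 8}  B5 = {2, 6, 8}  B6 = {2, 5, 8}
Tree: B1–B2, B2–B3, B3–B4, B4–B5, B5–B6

Yes; width 2.

Vertex coverage: the bags together contain {1, 2, 3, 4, 5, 6, 7, 8}, the full vertex set. Edge coverage: each edge of G has both endpoints in at least one bag. Running intersection: for every vertex, the bags containing it form a connected subtree. All three properties hold, so this is a valid tree decomposition of width max|bag| − 1 = 2, and hence tw(G) ≤ 2.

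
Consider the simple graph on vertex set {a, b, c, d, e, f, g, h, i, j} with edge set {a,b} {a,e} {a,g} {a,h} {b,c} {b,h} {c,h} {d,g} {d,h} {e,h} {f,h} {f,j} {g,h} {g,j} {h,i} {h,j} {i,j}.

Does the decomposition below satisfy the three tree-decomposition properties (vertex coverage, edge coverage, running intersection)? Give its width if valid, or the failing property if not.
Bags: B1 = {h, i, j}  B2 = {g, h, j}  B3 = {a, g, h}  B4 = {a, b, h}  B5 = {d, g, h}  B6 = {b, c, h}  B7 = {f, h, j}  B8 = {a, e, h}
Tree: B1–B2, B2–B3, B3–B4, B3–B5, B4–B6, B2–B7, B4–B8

Yes; width 2.

Vertex coverage: the bags together contain {a, b, c, d, e, f, g, h, i, j}, the full vertex set. Edge coverage: each edge of G has both endpoints in at least one bag. Running intersection: for every vertex, the bags containing it form a connected subtree. All three properties hold, so this is a valid tree decomposition of width max|bag| − 1 = 2, and hence tw(G) ≤ 2.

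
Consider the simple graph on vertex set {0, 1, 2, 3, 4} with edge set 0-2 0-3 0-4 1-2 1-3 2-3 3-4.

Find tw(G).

A width-2 tree decomposition is:
Bags: B1 = {0, 2, 3}  B2 = {0, 3, 4}  B3 = {1, 2, 3}
Tree: B1–B2, B1–B3
Each bag holds 3 vertices, so the decomposition has width 2, which upper-bounds the treewidth. For the lower bound, the 3 vertices {0, 2, 3} are pairwise adjacent, and any tree decomposition puts a clique entirely inside one bag — forcing width ≥ 2. Combining the bounds, tw(G) = 2.

2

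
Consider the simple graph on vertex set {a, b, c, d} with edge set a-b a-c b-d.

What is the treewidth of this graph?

1

A width-1 tree decomposition is:
Bags: B1 = {a, b}  B2 = {b, d}  B3 = {a, c}
Tree: B1–B2, B1–B3
Each bag holds 2 vertices, so the decomposition has width 1, which upper-bounds the treewidth. Since G has at least one edge (e.g. a–b), it is not an edgeless graph, so tw(G) ≥ 1. Combining the bounds, tw(G) = 1.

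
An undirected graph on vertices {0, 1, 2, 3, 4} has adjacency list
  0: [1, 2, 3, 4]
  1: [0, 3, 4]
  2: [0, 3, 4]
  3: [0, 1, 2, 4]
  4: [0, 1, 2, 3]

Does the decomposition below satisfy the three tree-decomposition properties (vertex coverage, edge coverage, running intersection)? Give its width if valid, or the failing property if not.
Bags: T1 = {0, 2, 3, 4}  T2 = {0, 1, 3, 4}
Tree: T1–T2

Vertex coverage: the bags together contain {0, 1, 2, 3, 4}, the full vertex set. Edge coverage: each edge of G has both endpoints in at least one bag. Running intersection: for every vertex, the bags containing it form a connected subtree. All three properties hold, so this is a valid tree decomposition of width max|bag| − 1 = 3, and hence tw(G) ≤ 3.

Yes; width 3.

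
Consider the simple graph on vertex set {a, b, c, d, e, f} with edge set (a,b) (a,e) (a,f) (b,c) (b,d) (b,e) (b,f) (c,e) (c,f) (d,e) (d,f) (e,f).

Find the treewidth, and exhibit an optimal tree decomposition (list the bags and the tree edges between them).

Treewidth 3.
One optimal decomposition is:
Bags: B1 = {a, b, e, f}  B2 = {b, c, e, f}  B3 = {b, d, e, f}
Tree: B1–B2, B2–B3

Each bag holds 4 vertices, so the decomposition has width 3, which upper-bounds the treewidth. Conversely, {b, d, e, f} is a clique of size 4, and the vertices of any clique must share a bag in every tree decomposition; so some bag has ≥ 4 vertices and tw(G) ≥ 3. Hence tw(G) = 3 exactly.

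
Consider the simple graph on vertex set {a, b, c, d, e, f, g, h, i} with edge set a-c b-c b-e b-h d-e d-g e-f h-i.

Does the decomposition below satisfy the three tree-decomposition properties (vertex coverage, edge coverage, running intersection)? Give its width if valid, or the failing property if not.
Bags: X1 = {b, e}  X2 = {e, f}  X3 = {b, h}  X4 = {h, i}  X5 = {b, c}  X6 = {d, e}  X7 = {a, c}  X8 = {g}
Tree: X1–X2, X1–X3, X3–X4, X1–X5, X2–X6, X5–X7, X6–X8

A tree decomposition must satisfy three properties: every vertex lies in some bag; for every edge, both endpoints lie together in some bag; and for every vertex, the bags containing it form a connected subtree. Here edge (d,g) lies in no bag, so the decomposition is invalid.

No — edge (d,g) lies in no bag.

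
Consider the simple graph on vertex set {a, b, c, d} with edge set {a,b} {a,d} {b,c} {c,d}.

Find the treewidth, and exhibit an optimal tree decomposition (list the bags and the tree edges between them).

Treewidth 2.
Bags: B1 = {a, c, d}  B2 = {a, b, c}
Tree: B1–B2

Every bag has size at most 3, so the width is 3 − 1 = 2 and tw(G) ≤ 2. The edges a–d–c–b–a form a cycle, so G is not a tree and its treewidth is at least 2. The upper and lower bounds meet at 2, so that is the treewidth.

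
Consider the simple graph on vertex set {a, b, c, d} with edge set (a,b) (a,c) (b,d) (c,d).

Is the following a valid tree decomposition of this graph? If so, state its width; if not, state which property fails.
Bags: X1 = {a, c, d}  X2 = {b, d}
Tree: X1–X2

A tree decomposition must satisfy three properties: every vertex lies in some bag; for every edge, both endpoints lie together in some bag; and for every vertex, the bags containing it form a connected subtree. Here edge (a,b) lies in no bag, so the decomposition is invalid.

No — edge (a,b) lies in no bag.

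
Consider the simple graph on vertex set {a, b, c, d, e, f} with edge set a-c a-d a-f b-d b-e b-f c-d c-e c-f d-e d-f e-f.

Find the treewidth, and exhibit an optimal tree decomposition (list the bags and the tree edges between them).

The largest bag has 4 vertices, giving width 3; this decomposition certifies tw(G) ≤ 3. For the lower bound, the 4 vertices {c, d, e, f} are pairwise adjacent, and any tree decomposition puts a clique entirely inside one bag — forcing width ≥ 3. Therefore the treewidth is 3.

Treewidth 3.
One optimal decomposition is:
Bags: B1 = {b, d, e, f}  B2 = {c, d, e, f}  B3 = {a, c, d, f}
Tree: B1–B2, B2–B3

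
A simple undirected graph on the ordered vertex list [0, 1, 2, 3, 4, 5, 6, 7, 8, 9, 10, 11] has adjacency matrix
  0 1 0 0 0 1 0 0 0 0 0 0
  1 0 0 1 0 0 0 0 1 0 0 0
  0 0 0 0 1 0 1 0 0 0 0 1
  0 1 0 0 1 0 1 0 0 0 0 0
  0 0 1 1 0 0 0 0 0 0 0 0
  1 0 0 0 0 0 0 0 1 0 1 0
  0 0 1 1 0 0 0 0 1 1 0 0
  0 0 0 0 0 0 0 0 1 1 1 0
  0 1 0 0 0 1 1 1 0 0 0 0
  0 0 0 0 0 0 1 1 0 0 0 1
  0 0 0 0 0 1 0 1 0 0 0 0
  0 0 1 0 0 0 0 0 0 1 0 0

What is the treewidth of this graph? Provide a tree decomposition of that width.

Treewidth 3.
One such decomposition:
Bags: B1 = {2, 4, 9, 11}  B2 = {2, 4, 6, 9}  B3 = {3, 4, 6, 9}  B4 = {3, 6, 7, 9}  B5 = {3, 6, 7, 8}  B6 = {1, 3, 7, 8}  B7 = {1, 7, 8, 10}  B8 = {1, 5, 8, 10}  B9 = {0, 1, 5, 10}
Tree: B1–B2, B2–B3, B3–B4, B4–B5, B5–B6, B6–B7, B7–B8, B8–B9

Every bag has size at most 4, so the width is 4 − 1 = 3 and tw(G) ≤ 3. For the lower bound: the 4 vertex sets {2,4,11}, {9}, {6}, {1,3,7,8} are disjoint, each induces a connected subgraph, and every pair is joined by at least one edge of G. Contracting each set to a single vertex therefore yields K_{4} as a minor, and since treewidth is minor-monotone, tw(G) ≥ tw(K_{4}) = 3. Combining the bounds, tw(G) = 3.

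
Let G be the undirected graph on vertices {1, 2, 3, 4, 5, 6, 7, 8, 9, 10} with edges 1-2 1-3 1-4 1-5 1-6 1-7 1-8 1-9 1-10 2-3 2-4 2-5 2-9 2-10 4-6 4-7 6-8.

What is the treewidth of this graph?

A width-2 tree decomposition is:
Bags: B1 = {1, 2, 4}  B2 = {1, 4, 6}  B3 = {1, 2, 3}  B4 = {1, 4, 7}  B5 = {1, 6, 8}  B6 = {1, 2, 9}  B7 = {1, 2, 5}  B8 = {1, 2, 10}
Tree: B1–B2, B1–B3, B1–B4, B2–B5, B1–B6, B1–B7, B6–B8
Every bag has size at most 3, so the width is 3 − 1 = 2 and tw(G) ≤ 2. On the other hand G contains the 3-clique {1, 6, 8}. A clique must lie in a single bag of any decomposition, so no decomposition can have width below 2. Hence tw(G) = 2 exactly.

2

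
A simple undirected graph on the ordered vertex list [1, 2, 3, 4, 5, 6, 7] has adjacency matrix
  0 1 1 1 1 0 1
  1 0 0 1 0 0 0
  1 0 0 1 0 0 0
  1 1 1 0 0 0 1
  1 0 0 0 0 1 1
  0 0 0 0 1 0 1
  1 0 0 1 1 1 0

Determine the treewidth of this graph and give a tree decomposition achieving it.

Treewidth 2.
Bags: B1 = {1, 4, 7}  B2 = {1, 5, 7}  B3 = {1, 3, 4}  B4 = {5, 6, 7}  B5 = {1, 2, 4}
Tree: B1–B2, B1–B3, B2–B4, B1–B5

Each bag holds 3 vertices, so the decomposition has width 2, which upper-bounds the treewidth. On the other hand G contains the 3-clique {1, 2, 4}. A clique must lie in a single bag of any decomposition, so no decomposition can have width below 2. The upper and lower bounds meet at 2, so that is the treewidth.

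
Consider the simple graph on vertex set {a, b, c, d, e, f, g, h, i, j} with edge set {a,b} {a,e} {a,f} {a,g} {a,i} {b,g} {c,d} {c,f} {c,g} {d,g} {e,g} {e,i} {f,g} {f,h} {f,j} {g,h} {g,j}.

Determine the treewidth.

2

A width-2 tree decomposition is:
Bags: B1 = {a, f, g}  B2 = {f, g, j}  B3 = {f, g, h}  B4 = {a, e, g}  B5 = {a, b, g}  B6 = {a, e, i}  B7 = {c, f, g}  B8 = {c, d, g}
Tree: B1–B2, B1–B3, B1–B4, B4–B5, B4–B6, B2–B7, B7–B8
The largest bag has 3 vertices, giving width 2; this decomposition certifies tw(G) ≤ 2. Conversely, {c, d, g} is a clique of size 3, and the vertices of any clique must share a bag in every tree decomposition; so some bag has ≥ 3 vertices and tw(G) ≥ 2. The upper and lower bounds meet at 2, so that is the treewidth.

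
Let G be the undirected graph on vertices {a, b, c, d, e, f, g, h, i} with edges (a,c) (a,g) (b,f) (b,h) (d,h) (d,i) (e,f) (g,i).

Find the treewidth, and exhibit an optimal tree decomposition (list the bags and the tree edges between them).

Every bag has size at most 2, so the width is 2 − 1 = 1 and tw(G) ≤ 1. G has an edge, so its treewidth is at least 1. Therefore the treewidth is 1.

Treewidth 1.
One optimal decomposition is:
Bags: B1 = {a, c}  B2 = {a, g}  B3 = {g, i}  B4 = {d, i}  B5 = {d, h}  B6 = {b, h}  B7 = {b, f}  B8 = {e, f}
Tree: B1–B2, B2–B3, B3–B4, B4–B5, B5–B6, B6–B7, B7–B8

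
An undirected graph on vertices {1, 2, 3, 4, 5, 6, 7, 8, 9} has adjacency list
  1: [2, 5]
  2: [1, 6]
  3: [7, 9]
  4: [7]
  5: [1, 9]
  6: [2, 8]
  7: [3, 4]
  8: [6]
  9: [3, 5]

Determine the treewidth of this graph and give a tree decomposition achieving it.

Treewidth 1.
One optimal decomposition is:
Bags: B1 = {6, 8}  B2 = {2, 6}  B3 = {1, 2}  B4 = {1, 5}  B5 = {5, 9}  B6 = {3, 9}  B7 = {3, 7}  B8 = {4, 7}
Tree: B1–B2, B2–B3, B3–B4, B4–B5, B5–B6, B6–B7, B7–B8

The largest bag has 2 vertices, giving width 1; this decomposition certifies tw(G) ≤ 1. Any graph with an edge has treewidth ≥ 1, and G has the edge 8–6. Hence tw(G) = 1 exactly.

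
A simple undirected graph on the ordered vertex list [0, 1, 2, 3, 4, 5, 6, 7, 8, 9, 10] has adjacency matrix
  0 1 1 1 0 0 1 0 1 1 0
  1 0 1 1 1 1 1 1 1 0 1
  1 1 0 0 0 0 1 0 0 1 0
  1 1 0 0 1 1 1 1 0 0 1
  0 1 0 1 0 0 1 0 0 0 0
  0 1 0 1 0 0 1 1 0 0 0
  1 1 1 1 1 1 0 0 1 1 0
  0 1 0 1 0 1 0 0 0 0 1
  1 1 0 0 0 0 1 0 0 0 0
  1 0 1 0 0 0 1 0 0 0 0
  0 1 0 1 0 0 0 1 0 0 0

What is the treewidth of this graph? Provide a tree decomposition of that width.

Treewidth 3.
One such decomposition:
Bags: B1 = {0, 1, 2, 6}  B2 = {0, 1, 3, 6}  B3 = {0, 1, 6, 8}  B4 = {1, 3, 5, 6}  B5 = {1, 3, 5, 7}  B6 = {1, 3, 7, 10}  B7 = {0, 2, 6, 9}  B8 = {1, 3, 4, 6}
Tree: B1–B2, B2–B3, B2–B4, B4–B5, B5–B6, B1–B7, B2–B8

The largest bag has 4 vertices, giving width 3; this decomposition certifies tw(G) ≤ 3. For the lower bound, the 4 vertices {0, 1, 6, 8} are pairwise adjacent, and any tree decomposition puts a clique entirely inside one bag — forcing width ≥ 3. Combining the bounds, tw(G) = 3.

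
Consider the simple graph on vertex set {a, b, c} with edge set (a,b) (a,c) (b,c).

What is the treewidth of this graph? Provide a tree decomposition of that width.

With just one bag of size 3, the width is 3 − 1 = 2, so tw(G) ≤ 2. On the other hand G contains the 3-clique {a, b, c}. A clique must lie in a single bag of any decomposition, so no decomposition can have width below 2. Therefore the treewidth is 2.

Treewidth 2.
Bags: B1 = {a, b, c}
Tree: (single bag)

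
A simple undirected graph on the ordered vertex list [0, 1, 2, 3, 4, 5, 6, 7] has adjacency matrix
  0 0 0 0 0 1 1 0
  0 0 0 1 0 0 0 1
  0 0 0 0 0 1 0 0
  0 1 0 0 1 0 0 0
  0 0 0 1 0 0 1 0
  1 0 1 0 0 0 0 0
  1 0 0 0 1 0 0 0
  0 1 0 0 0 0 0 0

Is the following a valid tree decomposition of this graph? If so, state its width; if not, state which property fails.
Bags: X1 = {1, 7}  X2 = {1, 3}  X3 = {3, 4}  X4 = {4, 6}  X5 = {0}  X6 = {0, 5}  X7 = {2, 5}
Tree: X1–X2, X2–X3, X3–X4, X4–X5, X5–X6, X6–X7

A tree decomposition must satisfy three properties: every vertex lies in some bag; for every edge, both endpoints lie together in some bag; and for every vertex, the bags containing it form a connected subtree. Here edge (6,0) lies in no bag, so the decomposition is invalid.

No — edge (6,0) lies in no bag.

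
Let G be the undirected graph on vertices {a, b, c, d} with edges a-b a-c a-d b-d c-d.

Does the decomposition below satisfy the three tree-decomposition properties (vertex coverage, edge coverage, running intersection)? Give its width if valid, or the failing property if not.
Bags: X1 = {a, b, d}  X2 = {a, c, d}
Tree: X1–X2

Yes; width 2.

Checking the three conditions: (i) the bags cover all of {a, b, c, d}; (ii) for each edge, some bag contains both endpoints; (iii) the bags containing any fixed vertex form a subtree. All hold, so the decomposition is valid with width 3 − 1 = 2.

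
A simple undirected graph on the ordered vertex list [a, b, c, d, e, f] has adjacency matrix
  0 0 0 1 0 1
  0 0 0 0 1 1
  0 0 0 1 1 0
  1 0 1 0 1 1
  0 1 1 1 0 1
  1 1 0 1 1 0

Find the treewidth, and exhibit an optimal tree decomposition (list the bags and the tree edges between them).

Each bag holds 3 vertices, so the decomposition has width 2, which upper-bounds the treewidth. For the lower bound, the 3 vertices {c, d, e} are pairwise adjacent, and any tree decomposition puts a clique entirely inside one bag — forcing width ≥ 2. The upper and lower bounds meet at 2, so that is the treewidth.

Treewidth 2.
One optimal decomposition is:
Bags: B1 = {d, e, f}  B2 = {a, d, f}  B3 = {b, e, f}  B4 = {c, d, e}
Tree: B1–B2, B1–B3, B1–B4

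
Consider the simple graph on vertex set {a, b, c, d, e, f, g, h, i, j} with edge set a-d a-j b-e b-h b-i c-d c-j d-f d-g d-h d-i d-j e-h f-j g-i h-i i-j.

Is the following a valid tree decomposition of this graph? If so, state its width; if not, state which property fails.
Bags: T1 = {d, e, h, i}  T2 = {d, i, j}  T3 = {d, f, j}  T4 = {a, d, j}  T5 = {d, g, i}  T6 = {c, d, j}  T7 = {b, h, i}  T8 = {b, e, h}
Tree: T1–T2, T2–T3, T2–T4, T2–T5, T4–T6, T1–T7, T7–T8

No — bags containing vertex e are not connected in the tree.

A tree decomposition must satisfy three properties: every vertex lies in some bag; for every edge, both endpoints lie together in some bag; and for every vertex, the bags containing it form a connected subtree. Here bags containing vertex e are not connected in the tree, so the decomposition is invalid.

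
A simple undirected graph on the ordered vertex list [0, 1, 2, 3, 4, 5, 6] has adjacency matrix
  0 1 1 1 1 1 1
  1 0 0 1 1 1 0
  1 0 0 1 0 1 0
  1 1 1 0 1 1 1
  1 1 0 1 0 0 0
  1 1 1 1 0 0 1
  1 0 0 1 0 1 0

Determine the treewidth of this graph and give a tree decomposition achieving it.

Treewidth 3.
Bags: B1 = {0, 2, 3, 5}  B2 = {0, 1, 3, 5}  B3 = {0, 1, 3, 4}  B4 = {0, 3, 5, 6}
Tree: B1–B2, B2–B3, B1–B4

Every bag has size at most 4, so the width is 4 − 1 = 3 and tw(G) ≤ 3. For the lower bound, the 4 vertices {0, 1, 3, 4} are pairwise adjacent, and any tree decomposition puts a clique entirely inside one bag — forcing width ≥ 3. Therefore the treewidth is 3.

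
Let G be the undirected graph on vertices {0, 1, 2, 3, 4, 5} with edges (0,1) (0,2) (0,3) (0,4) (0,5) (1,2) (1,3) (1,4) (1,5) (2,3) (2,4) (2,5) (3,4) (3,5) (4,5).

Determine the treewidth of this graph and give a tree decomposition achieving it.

A single bag containing all 6 vertices is trivially a valid decomposition of width 5. On the other hand G contains the 6-clique {0, 1, 2, 3, 4, 5}. A clique must lie in a single bag of any decomposition, so no decomposition can have width below 5. The upper and lower bounds meet at 5, so that is the treewidth.

Treewidth 5.
Bags: B1 = {0, 1, 2, 3, 4, 5}
Tree: (single bag)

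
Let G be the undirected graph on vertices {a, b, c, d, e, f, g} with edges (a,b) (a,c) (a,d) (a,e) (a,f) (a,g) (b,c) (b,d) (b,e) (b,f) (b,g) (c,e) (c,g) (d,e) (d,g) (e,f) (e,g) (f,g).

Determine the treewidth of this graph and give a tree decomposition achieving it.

Treewidth 4.
Bags: B1 = {a, b, e, f, g}  B2 = {a, b, c, e, g}  B3 = {a, b, d, e, g}
Tree: B1–B2, B2–B3

Each bag holds 5 vertices, so the decomposition has width 4, which upper-bounds the treewidth. On the other hand G contains the 5-clique {a, b, d, e, g}. A clique must lie in a single bag of any decomposition, so no decomposition can have width below 4. Therefore the treewidth is 4.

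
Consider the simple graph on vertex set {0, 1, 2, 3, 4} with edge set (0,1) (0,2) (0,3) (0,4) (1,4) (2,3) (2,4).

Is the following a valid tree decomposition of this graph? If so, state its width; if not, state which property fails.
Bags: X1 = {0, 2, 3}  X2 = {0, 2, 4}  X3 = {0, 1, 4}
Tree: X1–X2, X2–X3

Checking the three conditions: (i) the bags cover all of {0, 1, 2, 3, 4}; (ii) for each edge, some bag contains both endpoints; (iii) the bags containing any fixed vertex form a subtree. All hold, so the decomposition is valid with width 3 − 1 = 2.

Yes; width 2.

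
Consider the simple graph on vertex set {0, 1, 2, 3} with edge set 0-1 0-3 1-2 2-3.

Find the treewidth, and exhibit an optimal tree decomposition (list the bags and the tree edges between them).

Each bag holds 3 vertices, so the decomposition has width 2, which upper-bounds the treewidth. Since 1–0–3–2–1 is a cycle in G, G is not acyclic. Forests are exactly the graphs of treewidth ≤ 1, so tw(G) ≥ 2. Hence tw(G) = 2 exactly.

Treewidth 2.
One such decomposition:
Bags: B1 = {0, 1, 3}  B2 = {1, 2, 3}
Tree: B1–B2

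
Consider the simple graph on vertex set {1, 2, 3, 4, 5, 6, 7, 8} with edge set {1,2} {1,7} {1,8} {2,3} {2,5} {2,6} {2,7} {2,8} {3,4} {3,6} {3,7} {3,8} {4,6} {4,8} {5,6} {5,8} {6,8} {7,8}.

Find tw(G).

3

A width-3 tree decomposition is:
Bags: B1 = {2, 3, 6, 8}  B2 = {3, 4, 6, 8}  B3 = {2, 3, 7, 8}  B4 = {1, 2, 7, 8}  B5 = {2, 5, 6, 8}
Tree: B1–B2, B1–B3, B3–B4, B1–B5
Every bag has size at most 4, so the width is 4 − 1 = 3 and tw(G) ≤ 3. Conversely, {1, 2, 7, 8} is a clique of size 4, and the vertices of any clique must share a bag in every tree decomposition; so some bag has ≥ 4 vertices and tw(G) ≥ 3. Combining the bounds, tw(G) = 3.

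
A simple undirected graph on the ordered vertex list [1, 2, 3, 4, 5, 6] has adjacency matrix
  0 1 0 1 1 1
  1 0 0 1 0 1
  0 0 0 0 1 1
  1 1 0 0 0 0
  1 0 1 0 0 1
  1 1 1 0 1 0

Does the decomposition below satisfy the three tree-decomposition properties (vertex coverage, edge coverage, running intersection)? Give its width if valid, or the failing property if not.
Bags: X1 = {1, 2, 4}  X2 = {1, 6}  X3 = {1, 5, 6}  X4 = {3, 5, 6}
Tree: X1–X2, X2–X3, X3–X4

A tree decomposition must satisfy three properties: every vertex lies in some bag; for every edge, both endpoints lie together in some bag; and for every vertex, the bags containing it form a connected subtree. Here edge (2,6) lies in no bag, so the decomposition is invalid.

No — edge (2,6) lies in no bag.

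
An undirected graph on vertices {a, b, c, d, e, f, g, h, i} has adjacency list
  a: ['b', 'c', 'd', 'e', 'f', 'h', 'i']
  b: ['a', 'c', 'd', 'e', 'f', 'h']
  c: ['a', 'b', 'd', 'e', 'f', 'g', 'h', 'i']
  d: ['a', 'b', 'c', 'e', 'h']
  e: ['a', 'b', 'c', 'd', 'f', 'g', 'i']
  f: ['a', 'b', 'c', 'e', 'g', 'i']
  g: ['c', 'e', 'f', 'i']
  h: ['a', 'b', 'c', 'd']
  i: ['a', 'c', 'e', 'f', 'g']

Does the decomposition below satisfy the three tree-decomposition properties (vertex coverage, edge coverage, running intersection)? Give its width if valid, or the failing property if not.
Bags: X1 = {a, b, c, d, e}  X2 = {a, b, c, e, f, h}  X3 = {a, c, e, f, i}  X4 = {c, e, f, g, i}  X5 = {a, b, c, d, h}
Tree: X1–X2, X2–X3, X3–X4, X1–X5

A tree decomposition must satisfy three properties: every vertex lies in some bag; for every edge, both endpoints lie together in some bag; and for every vertex, the bags containing it form a connected subtree. Here bags containing vertex h are not connected in the tree, so the decomposition is invalid.

No — bags containing vertex h are not connected in the tree.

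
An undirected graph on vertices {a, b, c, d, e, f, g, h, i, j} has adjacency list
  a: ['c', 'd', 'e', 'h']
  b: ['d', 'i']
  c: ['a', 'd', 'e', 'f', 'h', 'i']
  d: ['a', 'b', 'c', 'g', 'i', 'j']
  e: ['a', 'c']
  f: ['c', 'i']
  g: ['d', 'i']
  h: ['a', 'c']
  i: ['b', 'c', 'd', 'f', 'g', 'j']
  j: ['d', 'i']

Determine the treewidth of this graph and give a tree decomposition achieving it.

The largest bag has 3 vertices, giving width 2; this decomposition certifies tw(G) ≤ 2. On the other hand G contains the 3-clique {a, c, d}. A clique must lie in a single bag of any decomposition, so no decomposition can have width below 2. Combining the bounds, tw(G) = 2.

Treewidth 2.
Bags: B1 = {b, d, i}  B2 = {c, d, i}  B3 = {a, c, d}  B4 = {d, i, j}  B5 = {d, g, i}  B6 = {a, c, h}  B7 = {a, c, e}  B8 = {c, f, i}
Tree: B1–B2, B2–B3, B1–B4, B2–B5, B3–B6, B6–B7, B2–B8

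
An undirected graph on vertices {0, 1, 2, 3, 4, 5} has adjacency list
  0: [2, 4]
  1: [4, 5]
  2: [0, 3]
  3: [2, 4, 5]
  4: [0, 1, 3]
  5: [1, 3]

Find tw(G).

A width-2 tree decomposition is:
Bags: B1 = {0, 2, 4}  B2 = {2, 3, 4}  B3 = {1, 3, 4}  B4 = {1, 3, 5}
Tree: B1–B2, B2–B3, B3–B4
Each bag holds 3 vertices, so the decomposition has width 2, which upper-bounds the treewidth. Since 0–2–3–4–0 is a cycle in G, G is not acyclic. Forests are exactly the graphs of treewidth ≤ 1, so tw(G) ≥ 2. Combining the bounds, tw(G) = 2.

2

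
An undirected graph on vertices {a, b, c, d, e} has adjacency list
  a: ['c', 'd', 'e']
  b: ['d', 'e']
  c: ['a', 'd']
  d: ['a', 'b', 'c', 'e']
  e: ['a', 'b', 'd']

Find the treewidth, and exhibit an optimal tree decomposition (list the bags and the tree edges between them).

Treewidth 2.
Bags: B1 = {a, d, e}  B2 = {b, d, e}  B3 = {a, c, d}
Tree: B1–B2, B1–B3

Each bag holds 3 vertices, so the decomposition has width 2, which upper-bounds the treewidth. For the lower bound, the 3 vertices {a, d, e} are pairwise adjacent, and any tree decomposition puts a clique entirely inside one bag — forcing width ≥ 2. Combining the bounds, tw(G) = 2.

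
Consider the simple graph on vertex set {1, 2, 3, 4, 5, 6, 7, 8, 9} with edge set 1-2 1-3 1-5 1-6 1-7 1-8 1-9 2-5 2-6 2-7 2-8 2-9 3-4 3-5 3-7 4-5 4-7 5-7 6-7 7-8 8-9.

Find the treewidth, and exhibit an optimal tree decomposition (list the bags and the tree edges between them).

Treewidth 3.
One optimal decomposition is:
Bags: B1 = {1, 2, 5, 7}  B2 = {1, 2, 6, 7}  B3 = {1, 3, 5, 7}  B4 = {3, 4, 5, 7}  B5 = {1, 2, 7, 8}  B6 = {1, 2, 8, 9}
Tree: B1–B2, B1–B3, B3–B4, B1–B5, B5–B6

Each bag holds 4 vertices, so the decomposition has width 3, which upper-bounds the treewidth. For the lower bound, the 4 vertices {1, 2, 8, 9} are pairwise adjacent, and any tree decomposition puts a clique entirely inside one bag — forcing width ≥ 3. Therefore the treewidth is 3.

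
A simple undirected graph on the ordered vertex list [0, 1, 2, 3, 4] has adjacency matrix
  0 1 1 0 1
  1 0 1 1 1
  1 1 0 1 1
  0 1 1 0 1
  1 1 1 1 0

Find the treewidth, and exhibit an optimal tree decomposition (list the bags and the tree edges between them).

Treewidth 3.
One such decomposition:
Bags: B1 = {0, 1, 2, 4}  B2 = {1, 2, 3, 4}
Tree: B1–B2

Every bag has size at most 4, so the width is 4 − 1 = 3 and tw(G) ≤ 3. For the lower bound, the 4 vertices {0, 1, 2, 4} are pairwise adjacent, and any tree decomposition puts a clique entirely inside one bag — forcing width ≥ 3. Hence tw(G) = 3 exactly.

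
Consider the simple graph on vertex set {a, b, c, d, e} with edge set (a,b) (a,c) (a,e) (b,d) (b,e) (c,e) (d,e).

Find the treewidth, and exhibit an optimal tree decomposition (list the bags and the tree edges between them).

Treewidth 2.
Bags: B1 = {a, b, e}  B2 = {a, c, e}  B3 = {b, d, e}
Tree: B1–B2, B1–B3

Every bag has size at most 3, so the width is 3 − 1 = 2 and tw(G) ≤ 2. For the lower bound, the 3 vertices {b, d, e} are pairwise adjacent, and any tree decomposition puts a clique entirely inside one bag — forcing width ≥ 2. Therefore the treewidth is 2.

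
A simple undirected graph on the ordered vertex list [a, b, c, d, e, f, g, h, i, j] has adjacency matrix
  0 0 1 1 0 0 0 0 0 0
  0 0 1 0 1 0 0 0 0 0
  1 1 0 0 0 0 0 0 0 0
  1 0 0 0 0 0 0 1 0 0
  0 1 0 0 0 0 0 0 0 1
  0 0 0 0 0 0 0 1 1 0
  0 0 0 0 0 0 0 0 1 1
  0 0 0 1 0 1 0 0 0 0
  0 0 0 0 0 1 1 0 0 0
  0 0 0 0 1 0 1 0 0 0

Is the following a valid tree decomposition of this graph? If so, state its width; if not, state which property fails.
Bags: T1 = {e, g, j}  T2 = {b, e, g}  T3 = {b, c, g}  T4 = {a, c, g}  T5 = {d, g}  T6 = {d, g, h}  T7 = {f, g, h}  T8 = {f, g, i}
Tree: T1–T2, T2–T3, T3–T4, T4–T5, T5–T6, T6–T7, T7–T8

No — edge (a,d) lies in no bag.

A tree decomposition must satisfy three properties: every vertex lies in some bag; for every edge, both endpoints lie together in some bag; and for every vertex, the bags containing it form a connected subtree. Here edge (a,d) lies in no bag, so the decomposition is invalid.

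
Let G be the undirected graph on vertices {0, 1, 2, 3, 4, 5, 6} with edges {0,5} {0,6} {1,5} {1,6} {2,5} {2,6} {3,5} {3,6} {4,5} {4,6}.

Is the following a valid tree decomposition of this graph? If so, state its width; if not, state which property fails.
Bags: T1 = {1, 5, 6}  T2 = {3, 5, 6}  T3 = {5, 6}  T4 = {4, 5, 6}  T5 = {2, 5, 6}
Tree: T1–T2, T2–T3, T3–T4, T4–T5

No — vertex 0 appears in no bag.

A tree decomposition must satisfy three properties: every vertex lies in some bag; for every edge, both endpoints lie together in some bag; and for every vertex, the bags containing it form a connected subtree. Here vertex 0 appears in no bag, so the decomposition is invalid.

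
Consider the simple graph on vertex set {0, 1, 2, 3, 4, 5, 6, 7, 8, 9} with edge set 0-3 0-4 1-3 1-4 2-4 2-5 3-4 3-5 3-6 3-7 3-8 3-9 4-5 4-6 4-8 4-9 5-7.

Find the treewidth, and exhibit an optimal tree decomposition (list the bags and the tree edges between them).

The largest bag has 3 vertices, giving width 2; this decomposition certifies tw(G) ≤ 2. On the other hand G contains the 3-clique {2, 4, 5}. A clique must lie in a single bag of any decomposition, so no decomposition can have width below 2. Therefore the treewidth is 2.

Treewidth 2.
One such decomposition:
Bags: B1 = {2, 4, 5}  B2 = {3, 4, 5}  B3 = {3, 5, 7}  B4 = {3, 4, 8}  B5 = {3, 4, 9}  B6 = {0, 3, 4}  B7 = {1, 3, 4}  B8 = {3, 4, 6}
Tree: B1–B2, B2–B3, B2–B4, B4–B5, B2–B6, B5–B7, B6–B8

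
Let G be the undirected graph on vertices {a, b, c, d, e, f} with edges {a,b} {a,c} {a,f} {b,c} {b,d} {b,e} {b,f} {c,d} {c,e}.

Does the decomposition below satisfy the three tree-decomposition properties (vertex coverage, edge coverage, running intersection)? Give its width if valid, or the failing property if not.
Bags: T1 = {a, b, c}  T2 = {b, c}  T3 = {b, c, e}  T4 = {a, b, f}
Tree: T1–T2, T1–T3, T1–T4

No — vertex d appears in no bag.

A tree decomposition must satisfy three properties: every vertex lies in some bag; for every edge, both endpoints lie together in some bag; and for every vertex, the bags containing it form a connected subtree. Here vertex d appears in no bag, so the decomposition is invalid.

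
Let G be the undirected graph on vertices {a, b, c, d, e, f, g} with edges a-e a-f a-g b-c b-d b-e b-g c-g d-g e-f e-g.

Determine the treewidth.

2

A width-2 tree decomposition is:
Bags: B1 = {b, e, g}  B2 = {a, e, g}  B3 = {b, d, g}  B4 = {b, c, g}  B5 = {a, e, f}
Tree: B1–B2, B1–B3, B1–B4, B2–B5
Each bag holds 3 vertices, so the decomposition has width 2, which upper-bounds the treewidth. Conversely, {a, e, g} is a clique of size 3, and the vertices of any clique must share a bag in every tree decomposition; so some bag has ≥ 3 vertices and tw(G) ≥ 2. Combining the bounds, tw(G) = 2.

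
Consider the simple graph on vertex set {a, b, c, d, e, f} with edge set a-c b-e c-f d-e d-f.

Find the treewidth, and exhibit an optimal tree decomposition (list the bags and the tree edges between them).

Every bag has size at most 2, so the width is 2 − 1 = 1 and tw(G) ≤ 1. Any graph with an edge has treewidth ≥ 1, and G has the edge a–c. The upper and lower bounds meet at 1, so that is the treewidth.

Treewidth 1.
One optimal decomposition is:
Bags: B1 = {a, c}  B2 = {c, f}  B3 = {d, f}  B4 = {d, e}  B5 = {b, e}
Tree: B1–B2, B2–B3, B3–B4, B4–B5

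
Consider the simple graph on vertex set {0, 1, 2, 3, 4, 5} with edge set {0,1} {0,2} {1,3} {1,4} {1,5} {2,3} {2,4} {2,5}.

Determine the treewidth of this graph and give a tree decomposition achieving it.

Treewidth 2.
Bags: B1 = {1, 2, 5}  B2 = {0, 1, 2}  B3 = {1, 2, 4}  B4 = {1, 2, 3}
Tree: B1–B2, B2–B3, B3–B4

The largest bag has 3 vertices, giving width 2; this decomposition certifies tw(G) ≤ 2. For the lower bound, G contains the cycle 5–1–0–2–5, so G is not a forest; only forests have treewidth ≤ 1, hence tw(G) ≥ 2. Hence tw(G) = 2 exactly.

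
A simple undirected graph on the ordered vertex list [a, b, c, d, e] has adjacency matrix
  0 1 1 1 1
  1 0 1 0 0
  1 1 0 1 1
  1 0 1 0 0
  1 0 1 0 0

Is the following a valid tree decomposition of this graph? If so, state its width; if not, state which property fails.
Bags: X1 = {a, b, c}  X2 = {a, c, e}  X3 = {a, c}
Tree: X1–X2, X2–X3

A tree decomposition must satisfy three properties: every vertex lies in some bag; for every edge, both endpoints lie together in some bag; and for every vertex, the bags containing it form a connected subtree. Here vertex d appears in no bag, so the decomposition is invalid.

No — vertex d appears in no bag.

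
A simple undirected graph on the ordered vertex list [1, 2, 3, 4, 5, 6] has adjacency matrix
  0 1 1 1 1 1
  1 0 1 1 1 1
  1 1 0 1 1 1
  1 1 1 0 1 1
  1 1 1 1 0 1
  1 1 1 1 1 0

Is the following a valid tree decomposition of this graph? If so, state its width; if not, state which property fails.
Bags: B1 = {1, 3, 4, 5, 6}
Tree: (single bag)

A tree decomposition must satisfy three properties: every vertex lies in some bag; for every edge, both endpoints lie together in some bag; and for every vertex, the bags containing it form a connected subtree. Here vertex 2 appears in no bag, so the decomposition is invalid.

No — vertex 2 appears in no bag.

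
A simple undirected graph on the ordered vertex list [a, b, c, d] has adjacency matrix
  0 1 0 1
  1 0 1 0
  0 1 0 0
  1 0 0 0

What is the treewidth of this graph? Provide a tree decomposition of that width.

Treewidth 1.
One optimal decomposition is:
Bags: B1 = {a, d}  B2 = {a, b}  B3 = {b, c}
Tree: B1–B2, B2–B3

The largest bag has 2 vertices, giving width 1; this decomposition certifies tw(G) ≤ 1. Any graph with an edge has treewidth ≥ 1, and G has the edge d–a. Therefore the treewidth is 1.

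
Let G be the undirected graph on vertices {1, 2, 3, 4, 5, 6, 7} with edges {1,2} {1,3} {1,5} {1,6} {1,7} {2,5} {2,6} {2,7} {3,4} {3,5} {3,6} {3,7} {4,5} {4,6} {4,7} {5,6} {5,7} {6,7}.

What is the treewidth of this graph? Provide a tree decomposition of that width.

Each bag holds 5 vertices, so the decomposition has width 4, which upper-bounds the treewidth. For the lower bound, the 5 vertices {1, 2, 5, 6, 7} are pairwise adjacent, and any tree decomposition puts a clique entirely inside one bag — forcing width ≥ 4. Combining the bounds, tw(G) = 4.

Treewidth 4.
One optimal decomposition is:
Bags: B1 = {1, 3, 5, 6, 7}  B2 = {1, 2, 5, 6, 7}  B3 = {3, 4, 5, 6, 7}
Tree: B1–B2, B1–B3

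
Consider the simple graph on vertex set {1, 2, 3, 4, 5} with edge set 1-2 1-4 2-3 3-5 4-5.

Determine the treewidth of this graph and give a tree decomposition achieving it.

Each bag holds 3 vertices, so the decomposition has width 2, which upper-bounds the treewidth. Since 4–1–2–3–5–4 is a cycle in G, G is not acyclic. Forests are exactly the graphs of treewidth ≤ 1, so tw(G) ≥ 2. Combining the bounds, tw(G) = 2.

Treewidth 2.
Bags: B1 = {1, 2, 4}  B2 = {2, 3, 4}  B3 = {3, 4, 5}
Tree: B1–B2, B2–B3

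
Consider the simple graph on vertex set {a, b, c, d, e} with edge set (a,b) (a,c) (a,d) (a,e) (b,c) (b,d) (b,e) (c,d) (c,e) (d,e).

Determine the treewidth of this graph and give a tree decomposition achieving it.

Treewidth 4.
Bags: B1 = {a, b, c, d, e}
Tree: (single bag)

A single bag containing all 5 vertices is trivially a valid decomposition of width 4. Conversely, {a, b, c, d, e} is a clique of size 5, and the vertices of any clique must share a bag in every tree decomposition; so some bag has ≥ 5 vertices and tw(G) ≥ 4. Combining the bounds, tw(G) = 4.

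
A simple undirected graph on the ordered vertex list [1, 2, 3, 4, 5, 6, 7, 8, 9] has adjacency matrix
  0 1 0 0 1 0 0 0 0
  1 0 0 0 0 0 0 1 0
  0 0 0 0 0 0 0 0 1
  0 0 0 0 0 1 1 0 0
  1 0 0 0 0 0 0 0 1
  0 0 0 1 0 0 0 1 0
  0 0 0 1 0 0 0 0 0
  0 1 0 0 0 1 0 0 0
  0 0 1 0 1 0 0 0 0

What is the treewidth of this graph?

1

A width-1 tree decomposition is:
Bags: B1 = {4, 7}  B2 = {4, 6}  B3 = {6, 8}  B4 = {2, 8}  B5 = {1, 2}  B6 = {1, 5}  B7 = {5, 9}  B8 = {3, 9}
Tree: B1–B2, B2–B3, B3–B4, B4–B5, B5–B6, B6–B7, B7–B8
Each bag holds 2 vertices, so the decomposition has width 1, which upper-bounds the treewidth. Any graph with an edge has treewidth ≥ 1, and G has the edge 7–4. Hence tw(G) = 1 exactly.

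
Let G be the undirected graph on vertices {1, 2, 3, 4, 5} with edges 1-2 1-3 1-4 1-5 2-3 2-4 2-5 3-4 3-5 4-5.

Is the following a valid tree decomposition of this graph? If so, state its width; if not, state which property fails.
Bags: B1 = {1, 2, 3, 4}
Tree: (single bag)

No — vertex 5 appears in no bag.

A tree decomposition must satisfy three properties: every vertex lies in some bag; for every edge, both endpoints lie together in some bag; and for every vertex, the bags containing it form a connected subtree. Here vertex 5 appears in no bag, so the decomposition is invalid.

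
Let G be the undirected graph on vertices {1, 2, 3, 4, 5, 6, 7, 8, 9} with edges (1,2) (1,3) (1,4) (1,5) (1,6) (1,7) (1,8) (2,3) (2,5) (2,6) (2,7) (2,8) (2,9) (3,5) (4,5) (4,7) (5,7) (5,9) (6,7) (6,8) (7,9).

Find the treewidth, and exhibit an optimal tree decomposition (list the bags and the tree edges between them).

Treewidth 3.
Bags: B1 = {1, 2, 5, 7}  B2 = {1, 4, 5, 7}  B3 = {1, 2, 3, 5}  B4 = {1, 2, 6, 7}  B5 = {1, 2, 6, 8}  B6 = {2, 5, 7, 9}
Tree: B1–B2, B1–B3, B1–B4, B4–B5, B1–B6

The largest bag has 4 vertices, giving width 3; this decomposition certifies tw(G) ≤ 3. On the other hand G contains the 4-clique {1, 2, 6, 8}. A clique must lie in a single bag of any decomposition, so no decomposition can have width below 3. Hence tw(G) = 3 exactly.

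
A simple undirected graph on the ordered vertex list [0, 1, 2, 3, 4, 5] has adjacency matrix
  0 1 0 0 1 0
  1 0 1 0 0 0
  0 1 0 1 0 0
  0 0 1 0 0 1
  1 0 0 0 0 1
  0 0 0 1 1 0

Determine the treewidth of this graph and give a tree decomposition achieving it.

Every bag has size at most 3, so the width is 3 − 1 = 2 and tw(G) ≤ 2. The edges 0–1–2–3–5–4–0 form a cycle, so G is not a tree and its treewidth is at least 2. Therefore the treewidth is 2.

Treewidth 2.
Bags: B1 = {0, 1, 2}  B2 = {0, 2, 3}  B3 = {0, 3, 5}  B4 = {0, 4, 5}
Tree: B1–B2, B2–B3, B3–B4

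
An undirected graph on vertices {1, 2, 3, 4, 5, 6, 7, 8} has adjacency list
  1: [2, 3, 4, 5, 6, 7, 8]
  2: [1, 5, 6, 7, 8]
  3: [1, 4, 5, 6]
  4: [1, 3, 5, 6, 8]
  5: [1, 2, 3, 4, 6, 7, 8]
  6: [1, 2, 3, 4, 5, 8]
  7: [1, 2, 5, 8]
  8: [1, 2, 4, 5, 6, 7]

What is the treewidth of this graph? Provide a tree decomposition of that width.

Treewidth 4.
One such decomposition:
Bags: B1 = {1, 2, 5, 6, 8}  B2 = {1, 4, 5, 6, 8}  B3 = {1, 3, 4, 5, 6}  B4 = {1, 2, 5, 7, 8}
Tree: B1–B2, B2–B3, B1–B4

Every bag has size at most 5, so the width is 5 − 1 = 4 and tw(G) ≤ 4. Conversely, {1, 2, 5, 6, 8} is a clique of size 5, and the vertices of any clique must share a bag in every tree decomposition; so some bag has ≥ 5 vertices and tw(G) ≥ 4. Hence tw(G) = 4 exactly.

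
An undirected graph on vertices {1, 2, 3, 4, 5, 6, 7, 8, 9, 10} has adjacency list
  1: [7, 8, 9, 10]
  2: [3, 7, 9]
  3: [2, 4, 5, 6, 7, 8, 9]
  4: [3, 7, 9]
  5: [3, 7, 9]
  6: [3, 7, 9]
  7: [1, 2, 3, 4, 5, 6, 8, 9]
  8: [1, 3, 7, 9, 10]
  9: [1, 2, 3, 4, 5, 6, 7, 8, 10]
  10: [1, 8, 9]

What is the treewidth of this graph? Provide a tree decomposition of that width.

Each bag holds 4 vertices, so the decomposition has width 3, which upper-bounds the treewidth. For the lower bound, the 4 vertices {1, 8, 9, 10} are pairwise adjacent, and any tree decomposition puts a clique entirely inside one bag — forcing width ≥ 3. The upper and lower bounds meet at 3, so that is the treewidth.

Treewidth 3.
Bags: B1 = {3, 7, 8, 9}  B2 = {3, 5, 7, 9}  B3 = {3, 6, 7, 9}  B4 = {2, 3, 7, 9}  B5 = {1, 7, 8, 9}  B6 = {3, 4, 7, 9}  B7 = {1, 8, 9, 10}
Tree: B1–B2, B2–B3, B1–B4, B1–B5, B4–B6, B5–B7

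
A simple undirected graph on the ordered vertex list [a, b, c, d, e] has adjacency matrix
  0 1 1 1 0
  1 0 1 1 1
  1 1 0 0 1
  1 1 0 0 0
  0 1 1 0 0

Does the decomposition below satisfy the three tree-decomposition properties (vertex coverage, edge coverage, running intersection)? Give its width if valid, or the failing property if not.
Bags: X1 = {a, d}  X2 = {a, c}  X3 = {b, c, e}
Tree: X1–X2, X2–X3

No — edge (d,b) lies in no bag.

A tree decomposition must satisfy three properties: every vertex lies in some bag; for every edge, both endpoints lie together in some bag; and for every vertex, the bags containing it form a connected subtree. Here edge (d,b) lies in no bag, so the decomposition is invalid.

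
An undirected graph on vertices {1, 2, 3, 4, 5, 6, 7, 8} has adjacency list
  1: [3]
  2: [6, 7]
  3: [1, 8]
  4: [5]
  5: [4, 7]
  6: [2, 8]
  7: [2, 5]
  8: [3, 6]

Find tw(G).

1

A width-1 tree decomposition is:
Bags: B1 = {1, 3}  B2 = {3, 8}  B3 = {6, 8}  B4 = {2, 6}  B5 = {2, 7}  B6 = {5, 7}  B7 = {4, 5}
Tree: B1–B2, B2–B3, B3–B4, B4–B5, B5–B6, B6–B7
Each bag holds 2 vertices, so the decomposition has width 1, which upper-bounds the treewidth. Since G has at least one edge (e.g. 1–3), it is not an edgeless graph, so tw(G) ≥ 1. The upper and lower bounds meet at 1, so that is the treewidth.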